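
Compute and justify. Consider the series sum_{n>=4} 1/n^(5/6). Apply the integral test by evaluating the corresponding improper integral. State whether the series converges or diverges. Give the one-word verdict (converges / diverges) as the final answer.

Let f(x) = x^(-5/6). Then f is positive, continuous, and decreasing on [4, infinity), so the integral test applies.
Compute the improper integral int_{4}^infinity f(x) dx:
  antiderivative F(x) = 6*x^(1/6).
  As x -> infinity, F(x) -> infinity (since p = 5/6 < 1).
  So the integral diverges. By the integral test, the series diverges.

diverges


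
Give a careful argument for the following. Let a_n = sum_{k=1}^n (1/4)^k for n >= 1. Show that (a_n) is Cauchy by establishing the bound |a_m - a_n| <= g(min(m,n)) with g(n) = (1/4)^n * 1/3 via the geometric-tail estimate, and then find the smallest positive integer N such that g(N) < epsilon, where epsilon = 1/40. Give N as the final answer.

For m > n >= 1: |a_m - a_n| = sum_{k=n+1}^m (1/4)^k < sum_{k=n+1}^infinity (1/4)^k = (1/4)^(n+1) / (1 - 1/4) = (1/4)^n * (1/4) * (4/3) = (1/4)^n * 1/3.
So g(n) = (1/4)^n / 3. Since g(n) -> 0, (a_n) is Cauchy.
Now solve g(N) < 1/40: (1/4)^N / 3 < 1/40 <=> 4^N > 1 / (3 * 1/40) = 40/3.
Check powers of 4: 4^1 = 4 <= 40/3, 4^2 = 16 > 40/3.
So the smallest such N is 2. Check: g(2) = 1/(3 * 16) = 1/48 < 1/40.

2


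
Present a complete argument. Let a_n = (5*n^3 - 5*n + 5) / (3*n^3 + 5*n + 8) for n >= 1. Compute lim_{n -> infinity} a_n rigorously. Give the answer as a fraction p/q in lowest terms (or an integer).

Divide numerator and denominator by n^3, the highest power:
numerator / n^3 = 5 - 5/n^2 + 5/n^3
denominator / n^3 = 3 + 5/n^2 + 8/n^3
As n -> infinity, all terms of the form c/n^k (k >= 1) tend to 0.
So numerator / n^3 -> 5 and denominator / n^3 -> 3.
Therefore lim a_n = 5/3.

5/3


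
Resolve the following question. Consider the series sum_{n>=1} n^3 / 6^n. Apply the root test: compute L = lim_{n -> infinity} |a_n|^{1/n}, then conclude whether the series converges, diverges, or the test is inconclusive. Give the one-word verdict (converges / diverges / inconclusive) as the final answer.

Let a_n denote the general term. Form |a_n|^(1/n) and simplify:
|a_n|^(1/n) = n^(3/n)/6
Take the limit as n -> infinity: L = 1/6.
Since L = 1/6 < 1, the root test implies convergence.

converges


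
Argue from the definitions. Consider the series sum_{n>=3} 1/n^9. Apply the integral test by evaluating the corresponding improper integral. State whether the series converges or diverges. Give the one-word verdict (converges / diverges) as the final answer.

Let f(x) = x^(-9). Then f is positive, continuous, and decreasing on [3, infinity), so the integral test applies.
Compute the improper integral int_{3}^infinity f(x) dx:
  antiderivative F(x) = -1/(8*x^8).
  As x -> infinity, F(x) -> 0 (since p = 9 > 1).
  So int = F(infinity) - F(3) = 0 - (-1/52488) = 1/52488.
  Finite, so by the integral test, the series converges.

converges


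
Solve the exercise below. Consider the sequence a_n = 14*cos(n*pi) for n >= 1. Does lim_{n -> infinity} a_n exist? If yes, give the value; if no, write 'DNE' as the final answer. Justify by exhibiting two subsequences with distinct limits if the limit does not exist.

Examine the behaviour of a_n along subsequences.
cos(n*pi) = (-1)^n, so a_n = 14*(-1)^n. a_{2k} = 14 -> 14. a_{2k+1} = -14 -> -14.
Since these two subsequential limits are 14 and -14, distinct, the full sequence cannot converge (a convergent sequence has all subsequences tending to the same limit). So lim a_n does not exist.

DNE


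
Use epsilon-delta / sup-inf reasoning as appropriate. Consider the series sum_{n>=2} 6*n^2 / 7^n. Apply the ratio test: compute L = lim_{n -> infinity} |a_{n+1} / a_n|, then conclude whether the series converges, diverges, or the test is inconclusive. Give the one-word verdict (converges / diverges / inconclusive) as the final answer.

Let a_n denote the general term. Form the ratio a_{n+1}/a_n and simplify:
a_{n+1}/a_n = (n + 1)^2/(7*n^2)
Take the limit as n -> infinity: L = 1/7.
Since L = 1/7 < 1, the ratio test implies the series converges.

converges


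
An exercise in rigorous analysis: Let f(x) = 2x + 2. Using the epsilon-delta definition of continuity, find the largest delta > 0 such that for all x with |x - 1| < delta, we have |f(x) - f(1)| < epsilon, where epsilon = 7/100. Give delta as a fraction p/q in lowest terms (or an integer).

We compute f(1) = 2*(1) + 2 = 4.
|f(x) - f(1)| = |2x + 2 - (4)| = |2(x - 1)| = 2|x - 1|.
We need 2|x - 1| < 7/100, i.e. |x - 1| < 7/100 / 2 = 7/200.
So any delta <= 7/200 works. Conversely, if delta > 7/200, then x = 1 + 7/200 satisfies |x - 1| = 7/200 < delta but |f(x) - f(1)| = 2 * 7/200 = 7/100, which is not < 7/100; so no larger delta works.
Hence the largest such delta is 7/200.

7/200


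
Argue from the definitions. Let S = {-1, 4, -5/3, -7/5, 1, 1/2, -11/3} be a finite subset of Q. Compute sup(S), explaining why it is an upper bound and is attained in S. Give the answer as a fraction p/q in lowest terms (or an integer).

S is finite, so sup(S) = max(S).
Sorted decreasing:
4, 1, 1/2, -1, -7/5, -5/3, -11/3
The extremum is 4.
For every x in S, x <= 4. And 4 is in S, so it is attained.
Therefore sup(S) = 4.

4


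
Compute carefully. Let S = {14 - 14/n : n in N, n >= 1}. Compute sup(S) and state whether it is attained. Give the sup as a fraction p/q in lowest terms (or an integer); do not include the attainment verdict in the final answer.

Analysis:
- Values: 0, 7, 28/3, 21/2, ... strictly increasing.
- Minimum is 0 (n=1); inf = 0 (attained).
- 14 - 14/n -> 14 from below; sup = 14, not attained.
Conclusion: sup(S) = 14, not attained in S.

14


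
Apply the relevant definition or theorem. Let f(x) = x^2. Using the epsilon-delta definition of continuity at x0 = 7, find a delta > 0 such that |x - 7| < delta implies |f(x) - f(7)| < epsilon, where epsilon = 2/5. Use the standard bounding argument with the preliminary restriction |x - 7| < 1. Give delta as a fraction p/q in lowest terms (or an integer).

Factor: |x^2 - (7)^2| = |x - 7| * |x + 7|.
Impose |x - 7| < 1 first. Then |x + 7| = |(x - 7) + 2*(7)| <= |x - 7| + 2*|7| < 1 + 14 = 15.
So |x^2 - (7)^2| < delta * 15.
We need delta * 15 <= 2/5, i.e. delta <= 2/5/15 = 2/75.
Since 2/75 < 1, this is tighter than 1; take delta = 2/75.
So delta = 2/75 works.

2/75


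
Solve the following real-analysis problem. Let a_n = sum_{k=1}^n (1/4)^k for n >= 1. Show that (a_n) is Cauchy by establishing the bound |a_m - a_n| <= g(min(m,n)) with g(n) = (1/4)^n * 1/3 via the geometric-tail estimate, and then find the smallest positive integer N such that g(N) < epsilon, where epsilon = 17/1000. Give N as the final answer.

For m > n >= 1: |a_m - a_n| = sum_{k=n+1}^m (1/4)^k < sum_{k=n+1}^infinity (1/4)^k = (1/4)^(n+1) / (1 - 1/4) = (1/4)^n * (1/4) * (4/3) = (1/4)^n * 1/3.
So g(n) = (1/4)^n / 3. Since g(n) -> 0, (a_n) is Cauchy.
Now solve g(N) < 17/1000: (1/4)^N / 3 < 17/1000 <=> 4^N > 1 / (3 * 17/1000) = 1000/51.
Check powers of 4: 4^2 = 16 <= 1000/51, 4^3 = 64 > 1000/51.
So the smallest such N is 3. Check: g(3) = 1/(3 * 64) = 1/192 < 17/1000.

3


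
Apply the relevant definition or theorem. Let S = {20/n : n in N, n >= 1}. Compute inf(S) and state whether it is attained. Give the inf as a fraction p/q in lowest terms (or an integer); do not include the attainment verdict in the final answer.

Analysis:
- Values: 20, 10, 20/3, 5, ... strictly decreasing.
- The maximum is 20 (n=1); sup = 20 (attained).
- The set is bounded below by 0; 20/n -> 0 so 0 is the greatest lower bound.
- 0 is not in the set, so inf = 0 is not attained.
Conclusion: inf(S) = 0, not attained in S.

0


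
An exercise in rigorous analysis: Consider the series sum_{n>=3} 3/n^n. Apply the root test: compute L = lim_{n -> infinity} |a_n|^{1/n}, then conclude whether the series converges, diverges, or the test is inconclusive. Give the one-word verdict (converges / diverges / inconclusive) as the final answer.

Let a_n denote the general term. Form |a_n|^(1/n) and simplify:
|a_n|^(1/n) = 3^(1/n)/n
Take the limit as n -> infinity: L = 0.
Since L = 0 < 1, the root test implies convergence.

converges


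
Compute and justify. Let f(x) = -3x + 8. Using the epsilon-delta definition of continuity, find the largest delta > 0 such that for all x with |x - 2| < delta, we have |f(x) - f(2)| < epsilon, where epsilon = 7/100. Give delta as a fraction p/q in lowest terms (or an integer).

We compute f(2) = -3*(2) + 8 = 2.
|f(x) - f(2)| = |-3x + 8 - (2)| = |-3(x - 2)| = 3|x - 2|.
We need 3|x - 2| < 7/100, i.e. |x - 2| < 7/100 / 3 = 7/300.
So any delta <= 7/300 works. Conversely, if delta > 7/300, then x = 2 + 7/300 satisfies |x - 2| = 7/300 < delta but |f(x) - f(2)| = 3 * 7/300 = 7/100, which is not < 7/100; so no larger delta works.
Hence the largest such delta is 7/300.

7/300


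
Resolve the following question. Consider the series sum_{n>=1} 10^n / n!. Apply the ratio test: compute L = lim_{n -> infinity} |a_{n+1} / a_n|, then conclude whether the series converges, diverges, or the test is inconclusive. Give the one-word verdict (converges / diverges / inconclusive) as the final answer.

Let a_n denote the general term. Form the ratio a_{n+1}/a_n and simplify:
a_{n+1}/a_n = 10/(n + 1)
Take the limit as n -> infinity: L = 0.
Since L = 0 < 1, the ratio test implies the series converges.

converges


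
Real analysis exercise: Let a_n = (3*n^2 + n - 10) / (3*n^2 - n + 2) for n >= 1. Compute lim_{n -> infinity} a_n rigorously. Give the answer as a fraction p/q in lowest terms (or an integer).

Divide numerator and denominator by n^2, the highest power:
numerator / n^2 = 3 + 1/n - 10/n^2
denominator / n^2 = 3 - 1/n + 2/n^2
As n -> infinity, all terms of the form c/n^k (k >= 1) tend to 0.
So numerator / n^2 -> 3 and denominator / n^2 -> 3.
Therefore lim a_n = 1.

1


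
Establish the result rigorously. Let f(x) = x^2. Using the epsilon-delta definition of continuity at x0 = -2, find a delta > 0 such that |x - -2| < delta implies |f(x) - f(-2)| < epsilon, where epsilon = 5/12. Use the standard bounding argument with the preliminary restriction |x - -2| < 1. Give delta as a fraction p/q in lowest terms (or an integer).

Factor: |x^2 - (-2)^2| = |x - -2| * |x + -2|.
Impose |x - -2| < 1 first. Then |x + -2| = |(x - -2) + 2*(-2)| <= |x - -2| + 2*|-2| < 1 + 4 = 5.
So |x^2 - (-2)^2| < delta * 5.
We need delta * 5 <= 5/12, i.e. delta <= 5/12/5 = 1/12.
Since 1/12 < 1, this is tighter than 1; take delta = 1/12.
So delta = 1/12 works.

1/12


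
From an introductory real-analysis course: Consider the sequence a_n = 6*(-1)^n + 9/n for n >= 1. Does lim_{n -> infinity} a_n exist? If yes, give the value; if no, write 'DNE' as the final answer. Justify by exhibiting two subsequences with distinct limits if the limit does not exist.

Examine the behaviour of a_n along subsequences.
a_{2k} = 6 + 9/(2k) -> 6. a_{2k+1} = -6 + 9/(2k+1) -> -6.
Since these two subsequential limits are 6 and -6, distinct, the full sequence cannot converge (a convergent sequence has all subsequences tending to the same limit). So lim a_n does not exist.

DNE


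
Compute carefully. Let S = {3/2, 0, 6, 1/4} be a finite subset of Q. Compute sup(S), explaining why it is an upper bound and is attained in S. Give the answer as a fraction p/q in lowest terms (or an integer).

S is finite, so sup(S) = max(S).
Sorted decreasing:
6, 3/2, 1/4, 0
The extremum is 6.
For every x in S, x <= 6. And 6 is in S, so it is attained.
Therefore sup(S) = 6.

6


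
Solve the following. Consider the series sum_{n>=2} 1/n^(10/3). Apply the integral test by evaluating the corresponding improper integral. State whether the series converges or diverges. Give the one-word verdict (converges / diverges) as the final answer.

Let f(x) = x^(-10/3). Then f is positive, continuous, and decreasing on [2, infinity), so the integral test applies.
Compute the improper integral int_{2}^infinity f(x) dx:
  antiderivative F(x) = -3/(7*x^(7/3)).
  As x -> infinity, F(x) -> 0 (since p = 10/3 > 1).
  So int = F(infinity) - F(2) = 0 - (-3*2^(2/3)/56) = 3*2^(2/3)/56.
  Finite, so by the integral test, the series converges.

converges


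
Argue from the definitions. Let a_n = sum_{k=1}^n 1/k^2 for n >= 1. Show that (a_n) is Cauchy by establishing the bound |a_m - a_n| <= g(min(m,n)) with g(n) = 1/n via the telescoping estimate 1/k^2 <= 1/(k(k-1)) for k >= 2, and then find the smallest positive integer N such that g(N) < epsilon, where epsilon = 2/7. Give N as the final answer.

For m > n >= 1: |a_m - a_n| = sum_{k=n+1}^m 1/k^2.
Use 1/k^2 <= 1/(k(k-1)) = 1/(k-1) - 1/k for k >= 2:
sum_{k=n+1}^m 1/k^2 <= sum_{k=n+1}^m (1/(k-1) - 1/k) = 1/n - 1/m <= 1/n.
By symmetry the same bound holds with n,m swapped, so |a_m - a_n| <= 1/min(m,n) = g(min(m,n)). Since g(n) -> 0, (a_n) is Cauchy.
Now solve g(N) < 2/7: 1/N < 2/7 <=> N > 1/(2/7) = 7/2.
The smallest integer strictly greater than 7/2 is N = 4.
Check: g(4) = 1/4 < 2/7; g(3) = 1/3 >= 2/7. So N = 4.

4


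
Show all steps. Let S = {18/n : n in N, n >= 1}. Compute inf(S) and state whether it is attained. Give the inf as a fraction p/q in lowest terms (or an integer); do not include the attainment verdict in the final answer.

Analysis:
- Values: 18, 9, 6, 9/2, ... strictly decreasing.
- The maximum is 18 (n=1); sup = 18 (attained).
- The set is bounded below by 0; 18/n -> 0 so 0 is the greatest lower bound.
- 0 is not in the set, so inf = 0 is not attained.
Conclusion: inf(S) = 0, not attained in S.

0


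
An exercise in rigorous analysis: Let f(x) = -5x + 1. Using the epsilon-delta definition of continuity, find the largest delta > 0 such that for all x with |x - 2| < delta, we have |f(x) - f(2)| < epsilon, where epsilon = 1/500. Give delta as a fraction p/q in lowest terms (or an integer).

We compute f(2) = -5*(2) + 1 = -9.
|f(x) - f(2)| = |-5x + 1 - (-9)| = |-5(x - 2)| = 5|x - 2|.
We need 5|x - 2| < 1/500, i.e. |x - 2| < 1/500 / 5 = 1/2500.
So any delta <= 1/2500 works. Conversely, if delta > 1/2500, then x = 2 + 1/2500 satisfies |x - 2| = 1/2500 < delta but |f(x) - f(2)| = 5 * 1/2500 = 1/500, which is not < 1/500; so no larger delta works.
Hence the largest such delta is 1/2500.

1/2500


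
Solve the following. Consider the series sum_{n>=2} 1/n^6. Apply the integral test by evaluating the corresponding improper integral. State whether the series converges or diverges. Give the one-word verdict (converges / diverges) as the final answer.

Let f(x) = x^(-6). Then f is positive, continuous, and decreasing on [2, infinity), so the integral test applies.
Compute the improper integral int_{2}^infinity f(x) dx:
  antiderivative F(x) = -1/(5*x^5).
  As x -> infinity, F(x) -> 0 (since p = 6 > 1).
  So int = F(infinity) - F(2) = 0 - (-1/160) = 1/160.
  Finite, so by the integral test, the series converges.

converges


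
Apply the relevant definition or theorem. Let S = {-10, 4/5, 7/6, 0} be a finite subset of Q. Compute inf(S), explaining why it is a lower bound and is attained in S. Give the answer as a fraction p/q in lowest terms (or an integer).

S is finite, so inf(S) = min(S).
Sorted increasing:
-10, 0, 4/5, 7/6
The extremum is -10.
For every x in S, x >= -10. And -10 is in S, so it is attained.
Therefore inf(S) = -10.

-10


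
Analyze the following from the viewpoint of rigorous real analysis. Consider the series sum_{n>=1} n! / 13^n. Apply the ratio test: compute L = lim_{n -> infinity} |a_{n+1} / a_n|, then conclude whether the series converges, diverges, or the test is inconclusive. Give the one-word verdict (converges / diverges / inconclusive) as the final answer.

Let a_n denote the general term. Form the ratio a_{n+1}/a_n and simplify:
a_{n+1}/a_n = n/13 + 1/13
Take the limit as n -> infinity: L = infinity.
Since L = infinity > 1 (or L = infinity), the ratio test implies the series diverges.

diverges


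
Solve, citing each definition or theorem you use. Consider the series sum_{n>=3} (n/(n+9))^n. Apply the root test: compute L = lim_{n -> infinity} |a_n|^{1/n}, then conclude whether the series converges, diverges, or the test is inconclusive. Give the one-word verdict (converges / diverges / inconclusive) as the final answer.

Let a_n denote the general term. Form |a_n|^(1/n) and simplify:
|a_n|^(1/n) = n/(n + 9)
Take the limit as n -> infinity: L = 1.
Since L = 1, the root test is inconclusive. (In fact a_n = (n/(n+9))^n -> e^(-9) != 0, so the nth-term test shows divergence; but the root test itself gives no conclusion.)

inconclusive


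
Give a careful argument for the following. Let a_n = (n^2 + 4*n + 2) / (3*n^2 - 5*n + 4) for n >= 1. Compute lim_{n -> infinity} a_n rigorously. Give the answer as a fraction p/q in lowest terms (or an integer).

Divide numerator and denominator by n^2, the highest power:
numerator / n^2 = 1 + 4/n + 2/n^2
denominator / n^2 = 3 - 5/n + 4/n^2
As n -> infinity, all terms of the form c/n^k (k >= 1) tend to 0.
So numerator / n^2 -> 1 and denominator / n^2 -> 3.
Therefore lim a_n = 1/3.

1/3


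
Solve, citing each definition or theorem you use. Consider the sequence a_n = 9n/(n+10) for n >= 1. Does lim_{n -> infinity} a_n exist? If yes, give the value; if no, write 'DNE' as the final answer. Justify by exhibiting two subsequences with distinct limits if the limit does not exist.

Examine the behaviour of a_n along subsequences.
Even-n subsequence a_{2k} = 9(2k)/(2k+10) -> 9. Odd-n subsequence a_{2k+1} = 9(2k+1)/(2k+11) -> 9. Both tend to 9, which suggests the limit is 9; verify directly.
|a_n - 9| = |9n - 9(n+10)| / (n+10) = 90/(n+10) < 90/n for every n >= 1.
Given epsilon > 0, choose a positive integer N > 90/epsilon. Then for all n >= N, |a_n - 9| < 90/n <= 90/N < epsilon.
So by the definition of the limit, lim a_n exists and equals 9.

9


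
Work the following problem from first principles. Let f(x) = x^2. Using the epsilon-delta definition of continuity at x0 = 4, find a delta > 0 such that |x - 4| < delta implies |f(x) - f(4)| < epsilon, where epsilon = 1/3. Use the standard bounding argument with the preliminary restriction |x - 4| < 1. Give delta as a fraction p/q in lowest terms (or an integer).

Factor: |x^2 - (4)^2| = |x - 4| * |x + 4|.
Impose |x - 4| < 1 first. Then |x + 4| = |(x - 4) + 2*(4)| <= |x - 4| + 2*|4| < 1 + 8 = 9.
So |x^2 - (4)^2| < delta * 9.
We need delta * 9 <= 1/3, i.e. delta <= 1/3/9 = 1/27.
Since 1/27 < 1, this is tighter than 1; take delta = 1/27.
So delta = 1/27 works.

1/27


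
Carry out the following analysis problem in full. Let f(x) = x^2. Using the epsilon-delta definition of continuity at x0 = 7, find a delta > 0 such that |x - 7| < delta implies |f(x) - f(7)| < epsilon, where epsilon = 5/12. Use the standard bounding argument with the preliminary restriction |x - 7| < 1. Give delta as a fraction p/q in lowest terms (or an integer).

Factor: |x^2 - (7)^2| = |x - 7| * |x + 7|.
Impose |x - 7| < 1 first. Then |x + 7| = |(x - 7) + 2*(7)| <= |x - 7| + 2*|7| < 1 + 14 = 15.
So |x^2 - (7)^2| < delta * 15.
We need delta * 15 <= 5/12, i.e. delta <= 5/12/15 = 1/36.
Since 1/36 < 1, this is tighter than 1; take delta = 1/36.
So delta = 1/36 works.

1/36


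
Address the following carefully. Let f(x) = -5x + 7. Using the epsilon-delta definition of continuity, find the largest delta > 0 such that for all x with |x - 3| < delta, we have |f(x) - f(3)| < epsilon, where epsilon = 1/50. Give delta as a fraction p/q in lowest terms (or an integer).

We compute f(3) = -5*(3) + 7 = -8.
|f(x) - f(3)| = |-5x + 7 - (-8)| = |-5(x - 3)| = 5|x - 3|.
We need 5|x - 3| < 1/50, i.e. |x - 3| < 1/50 / 5 = 1/250.
So any delta <= 1/250 works. Conversely, if delta > 1/250, then x = 3 + 1/250 satisfies |x - 3| = 1/250 < delta but |f(x) - f(3)| = 5 * 1/250 = 1/50, which is not < 1/50; so no larger delta works.
Hence the largest such delta is 1/250.

1/250


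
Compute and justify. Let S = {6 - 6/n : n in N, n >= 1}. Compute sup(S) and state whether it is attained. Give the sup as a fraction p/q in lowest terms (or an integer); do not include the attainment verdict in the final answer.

Analysis:
- Values: 0, 3, 4, 9/2, ... strictly increasing.
- Minimum is 0 (n=1); inf = 0 (attained).
- 6 - 6/n -> 6 from below; sup = 6, not attained.
Conclusion: sup(S) = 6, not attained in S.

6


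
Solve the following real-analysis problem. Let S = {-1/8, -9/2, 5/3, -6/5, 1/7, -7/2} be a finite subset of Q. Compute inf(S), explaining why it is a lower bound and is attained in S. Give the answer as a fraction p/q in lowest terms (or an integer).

S is finite, so inf(S) = min(S).
Sorted increasing:
-9/2, -7/2, -6/5, -1/8, 1/7, 5/3
The extremum is -9/2.
For every x in S, x >= -9/2. And -9/2 is in S, so it is attained.
Therefore inf(S) = -9/2.

-9/2


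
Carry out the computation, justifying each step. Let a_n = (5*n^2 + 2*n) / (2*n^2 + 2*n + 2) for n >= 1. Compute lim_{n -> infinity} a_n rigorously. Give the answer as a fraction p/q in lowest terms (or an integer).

Divide numerator and denominator by n^2, the highest power:
numerator / n^2 = 5 + 2/n
denominator / n^2 = 2 + 2/n + 2/n^2
As n -> infinity, all terms of the form c/n^k (k >= 1) tend to 0.
So numerator / n^2 -> 5 and denominator / n^2 -> 2.
Therefore lim a_n = 5/2.

5/2


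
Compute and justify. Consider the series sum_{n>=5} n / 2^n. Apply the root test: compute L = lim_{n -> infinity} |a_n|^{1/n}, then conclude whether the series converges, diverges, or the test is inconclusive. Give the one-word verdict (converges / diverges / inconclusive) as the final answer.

Let a_n denote the general term. Form |a_n|^(1/n) and simplify:
|a_n|^(1/n) = n^(1/n)/2
Take the limit as n -> infinity: L = 1/2.
Since L = 1/2 < 1, the root test implies convergence.

converges


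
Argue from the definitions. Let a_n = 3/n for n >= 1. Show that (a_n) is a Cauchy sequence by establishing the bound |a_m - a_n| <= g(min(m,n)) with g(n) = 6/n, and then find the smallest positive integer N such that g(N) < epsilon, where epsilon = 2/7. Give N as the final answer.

For any m, n >= 1, by the triangle inequality:
|a_m - a_n| = |3/m - 3/n| <= 3*1/m + 3*1/n <= 6/min(m,n).
So g(n) = 6/n bounds the Cauchy difference. Since g(n) -> 0, (a_n) is Cauchy.
Now solve g(N) < 2/7: 6/N < 2/7 <=> N > 6 / (2/7) = 21.
The smallest integer strictly greater than 21 is N = 22.
Check: g(22) = 6/22 = 3/11 < 2/7; g(21) = 2/7 >= 2/7. So N = 22.

22


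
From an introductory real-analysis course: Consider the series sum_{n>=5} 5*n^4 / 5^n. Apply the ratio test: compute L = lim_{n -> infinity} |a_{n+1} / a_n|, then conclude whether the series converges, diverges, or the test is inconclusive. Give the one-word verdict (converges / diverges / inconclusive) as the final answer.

Let a_n denote the general term. Form the ratio a_{n+1}/a_n and simplify:
a_{n+1}/a_n = (n + 1)^4/(5*n^4)
Take the limit as n -> infinity: L = 1/5.
Since L = 1/5 < 1, the ratio test implies the series converges.

converges


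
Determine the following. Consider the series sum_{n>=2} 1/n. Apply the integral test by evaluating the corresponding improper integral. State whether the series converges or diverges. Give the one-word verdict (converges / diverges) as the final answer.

Let f(x) = 1/x. Then f is positive, continuous, and decreasing on [2, infinity), so the integral test applies.
Compute the improper integral int_{2}^infinity f(x) dx:
  antiderivative F(x) = log(x).
  As x -> infinity, log(x) -> infinity.
  So int = infinity - log(2) = infinity. By the integral test, the series diverges.

diverges


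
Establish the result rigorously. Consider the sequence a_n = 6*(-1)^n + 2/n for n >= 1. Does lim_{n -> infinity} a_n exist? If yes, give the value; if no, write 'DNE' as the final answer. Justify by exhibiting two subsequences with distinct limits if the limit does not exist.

Examine the behaviour of a_n along subsequences.
a_{2k} = 6 + 2/(2k) -> 6. a_{2k+1} = -6 + 2/(2k+1) -> -6.
Since these two subsequential limits are 6 and -6, distinct, the full sequence cannot converge (a convergent sequence has all subsequences tending to the same limit). So lim a_n does not exist.

DNE


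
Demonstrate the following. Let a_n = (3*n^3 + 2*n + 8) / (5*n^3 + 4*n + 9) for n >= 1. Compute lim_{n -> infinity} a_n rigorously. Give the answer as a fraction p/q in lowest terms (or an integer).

Divide numerator and denominator by n^3, the highest power:
numerator / n^3 = 3 + 2/n^2 + 8/n^3
denominator / n^3 = 5 + 4/n^2 + 9/n^3
As n -> infinity, all terms of the form c/n^k (k >= 1) tend to 0.
So numerator / n^3 -> 3 and denominator / n^3 -> 5.
Therefore lim a_n = 3/5.

3/5


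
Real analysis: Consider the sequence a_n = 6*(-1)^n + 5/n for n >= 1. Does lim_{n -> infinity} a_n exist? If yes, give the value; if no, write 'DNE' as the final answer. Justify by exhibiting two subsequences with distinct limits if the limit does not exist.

Examine the behaviour of a_n along subsequences.
a_{2k} = 6 + 5/(2k) -> 6. a_{2k+1} = -6 + 5/(2k+1) -> -6.
Since these two subsequential limits are 6 and -6, distinct, the full sequence cannot converge (a convergent sequence has all subsequences tending to the same limit). So lim a_n does not exist.

DNE


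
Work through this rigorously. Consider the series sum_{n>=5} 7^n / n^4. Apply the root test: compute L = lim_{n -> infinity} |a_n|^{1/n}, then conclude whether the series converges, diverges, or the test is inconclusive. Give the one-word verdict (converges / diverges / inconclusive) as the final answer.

Let a_n denote the general term. Form |a_n|^(1/n) and simplify:
|a_n|^(1/n) = 7/n^(4/n)
Take the limit as n -> infinity: L = 7.
Since L = 7 > 1, the root test implies divergence.

diverges


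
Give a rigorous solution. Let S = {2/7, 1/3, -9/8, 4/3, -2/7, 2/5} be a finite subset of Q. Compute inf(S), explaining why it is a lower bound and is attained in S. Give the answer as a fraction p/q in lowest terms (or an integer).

S is finite, so inf(S) = min(S).
Sorted increasing:
-9/8, -2/7, 2/7, 1/3, 2/5, 4/3
The extremum is -9/8.
For every x in S, x >= -9/8. And -9/8 is in S, so it is attained.
Therefore inf(S) = -9/8.

-9/8


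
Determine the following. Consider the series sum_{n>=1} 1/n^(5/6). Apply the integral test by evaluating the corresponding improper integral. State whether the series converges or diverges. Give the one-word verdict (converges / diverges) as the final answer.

Let f(x) = x^(-5/6). Then f is positive, continuous, and decreasing on [1, infinity), so the integral test applies.
Compute the improper integral int_{1}^infinity f(x) dx:
  antiderivative F(x) = 6*x^(1/6).
  As x -> infinity, F(x) -> infinity (since p = 5/6 < 1).
  So the integral diverges. By the integral test, the series diverges.

diverges


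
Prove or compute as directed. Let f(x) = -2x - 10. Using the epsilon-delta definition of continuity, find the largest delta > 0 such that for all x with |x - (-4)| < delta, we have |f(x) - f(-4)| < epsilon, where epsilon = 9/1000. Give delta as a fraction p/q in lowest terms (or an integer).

We compute f(-4) = -2*(-4) - 10 = -2.
|f(x) - f(-4)| = |-2x - 10 - (-2)| = |-2(x - (-4))| = 2|x - (-4)|.
We need 2|x - (-4)| < 9/1000, i.e. |x - (-4)| < 9/1000 / 2 = 9/2000.
So any delta <= 9/2000 works. Conversely, if delta > 9/2000, then x = -4 + 9/2000 satisfies |x - (-4)| = 9/2000 < delta but |f(x) - f(-4)| = 2 * 9/2000 = 9/1000, which is not < 9/1000; so no larger delta works.
Hence the largest such delta is 9/2000.

9/2000


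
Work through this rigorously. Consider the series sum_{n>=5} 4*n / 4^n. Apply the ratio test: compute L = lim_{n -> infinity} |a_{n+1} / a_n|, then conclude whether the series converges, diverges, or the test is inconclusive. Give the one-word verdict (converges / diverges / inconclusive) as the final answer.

Let a_n denote the general term. Form the ratio a_{n+1}/a_n and simplify:
a_{n+1}/a_n = (n + 1)/(4*n)
Take the limit as n -> infinity: L = 1/4.
Since L = 1/4 < 1, the ratio test implies the series converges.

converges


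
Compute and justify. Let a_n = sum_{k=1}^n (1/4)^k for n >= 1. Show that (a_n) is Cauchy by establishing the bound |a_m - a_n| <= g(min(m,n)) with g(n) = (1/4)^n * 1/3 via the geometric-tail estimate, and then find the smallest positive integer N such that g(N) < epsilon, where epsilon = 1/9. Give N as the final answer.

For m > n >= 1: |a_m - a_n| = sum_{k=n+1}^m (1/4)^k < sum_{k=n+1}^infinity (1/4)^k = (1/4)^(n+1) / (1 - 1/4) = (1/4)^n * (1/4) * (4/3) = (1/4)^n * 1/3.
So g(n) = (1/4)^n / 3. Since g(n) -> 0, (a_n) is Cauchy.
Now solve g(N) < 1/9: (1/4)^N / 3 < 1/9 <=> 4^N > 1 / (3 * 1/9) = 3.
Check powers of 4: 4^0 = 1 <= 3, 4^1 = 4 > 3.
So the smallest such N is 1. Check: g(1) = 1/(3 * 4) = 1/12 < 1/9.

1


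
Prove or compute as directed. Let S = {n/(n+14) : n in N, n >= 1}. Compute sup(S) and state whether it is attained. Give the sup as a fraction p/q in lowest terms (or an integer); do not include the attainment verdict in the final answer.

Analysis:
- Values: 1/15, 1/8, 3/17, 2/9, ... strictly increasing.
- Minimum is 1/15 (n=1); inf = 1/15 (attained).
- n/(n+14) = 1 - 14/(n+14) -> 1 from below as n -> infinity, and never equals 1.
- So sup = 1 (not attained).
Conclusion: sup(S) = 1, not attained in S.

1


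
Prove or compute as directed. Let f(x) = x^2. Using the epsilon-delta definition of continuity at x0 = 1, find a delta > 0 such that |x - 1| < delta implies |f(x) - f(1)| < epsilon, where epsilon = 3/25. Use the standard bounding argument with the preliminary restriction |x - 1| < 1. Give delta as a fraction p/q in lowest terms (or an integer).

Factor: |x^2 - (1)^2| = |x - 1| * |x + 1|.
Impose |x - 1| < 1 first. Then |x + 1| = |(x - 1) + 2*(1)| <= |x - 1| + 2*|1| < 1 + 2 = 3.
So |x^2 - (1)^2| < delta * 3.
We need delta * 3 <= 3/25, i.e. delta <= 3/25/3 = 1/25.
Since 1/25 < 1, this is tighter than 1; take delta = 1/25.
So delta = 1/25 works.

1/25


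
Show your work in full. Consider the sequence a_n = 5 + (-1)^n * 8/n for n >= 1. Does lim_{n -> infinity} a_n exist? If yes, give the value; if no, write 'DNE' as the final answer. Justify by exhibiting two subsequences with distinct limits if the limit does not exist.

Examine the behaviour of a_n along subsequences.
Even-n subsequence a_{2k} = 5 + 8/(2k) -> 5. Odd-n subsequence a_{2k+1} = 5 - 8/(2k+1) -> 5. Both tend to 5, which suggests the limit is 5; verify directly.
|a_n - 5| = |(-1)^n * 8/n| = 8/n for every n >= 1.
Given epsilon > 0, choose a positive integer N > 8/epsilon. Then for all n >= N, |a_n - 5| = 8/n <= 8/N < epsilon.
So by the definition of the limit, lim a_n exists and equals 5.

5


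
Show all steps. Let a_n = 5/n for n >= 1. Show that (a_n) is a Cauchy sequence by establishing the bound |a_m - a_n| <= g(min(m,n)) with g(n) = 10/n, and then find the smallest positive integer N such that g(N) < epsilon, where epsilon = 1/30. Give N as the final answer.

For any m, n >= 1, by the triangle inequality:
|a_m - a_n| = |5/m - 5/n| <= 5*1/m + 5*1/n <= 10/min(m,n).
So g(n) = 10/n bounds the Cauchy difference. Since g(n) -> 0, (a_n) is Cauchy.
Now solve g(N) < 1/30: 10/N < 1/30 <=> N > 10 / (1/30) = 300.
The smallest integer strictly greater than 300 is N = 301.
Check: g(301) = 10/301 = 10/301 < 1/30; g(300) = 1/30 >= 1/30. So N = 301.

301


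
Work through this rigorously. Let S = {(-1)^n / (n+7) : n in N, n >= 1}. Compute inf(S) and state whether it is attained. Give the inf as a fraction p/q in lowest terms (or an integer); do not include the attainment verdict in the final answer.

Analysis:
- Values: -1/8, 1/9, -1/10, 1/11, -1/12, ...
- Positive terms (even n): 1/(2+7), 1/(4+7), ... decreasing -> max = 1/9 (n=2).
- Negative terms (odd n): -1/(1+7), -1/(3+7), ... increasing -> min = -1/8 (n=1).
- So sup = 1/9 (attained at n=2); inf = -1/8 (attained at n=1).
Conclusion: inf(S) = -1/8, attained in S.

-1/8


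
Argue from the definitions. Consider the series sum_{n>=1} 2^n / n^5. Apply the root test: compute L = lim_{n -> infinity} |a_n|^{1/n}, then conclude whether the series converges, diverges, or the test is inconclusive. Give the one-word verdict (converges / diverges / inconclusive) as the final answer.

Let a_n denote the general term. Form |a_n|^(1/n) and simplify:
|a_n|^(1/n) = 2/n^(5/n)
Take the limit as n -> infinity: L = 2.
Since L = 2 > 1, the root test implies divergence.

diverges


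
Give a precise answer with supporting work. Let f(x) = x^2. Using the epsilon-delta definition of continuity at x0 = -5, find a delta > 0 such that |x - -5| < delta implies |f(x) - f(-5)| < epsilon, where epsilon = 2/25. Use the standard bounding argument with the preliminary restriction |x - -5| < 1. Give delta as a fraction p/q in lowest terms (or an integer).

Factor: |x^2 - (-5)^2| = |x - -5| * |x + -5|.
Impose |x - -5| < 1 first. Then |x + -5| = |(x - -5) + 2*(-5)| <= |x - -5| + 2*|-5| < 1 + 10 = 11.
So |x^2 - (-5)^2| < delta * 11.
We need delta * 11 <= 2/25, i.e. delta <= 2/25/11 = 2/275.
Since 2/275 < 1, this is tighter than 1; take delta = 2/275.
So delta = 2/275 works.

2/275


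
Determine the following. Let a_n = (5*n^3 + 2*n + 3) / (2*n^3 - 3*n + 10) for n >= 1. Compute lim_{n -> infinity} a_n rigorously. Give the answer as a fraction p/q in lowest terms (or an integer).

Divide numerator and denominator by n^3, the highest power:
numerator / n^3 = 5 + 2/n^2 + 3/n^3
denominator / n^3 = 2 - 3/n^2 + 10/n^3
As n -> infinity, all terms of the form c/n^k (k >= 1) tend to 0.
So numerator / n^3 -> 5 and denominator / n^3 -> 2.
Therefore lim a_n = 5/2.

5/2


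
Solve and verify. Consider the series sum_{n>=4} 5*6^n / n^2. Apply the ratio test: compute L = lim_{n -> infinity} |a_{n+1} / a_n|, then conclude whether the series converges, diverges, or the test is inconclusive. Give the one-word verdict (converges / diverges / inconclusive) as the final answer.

Let a_n denote the general term. Form the ratio a_{n+1}/a_n and simplify:
a_{n+1}/a_n = 6*n^2/(n + 1)^2
Take the limit as n -> infinity: L = 6.
Since L = 6 > 1 (or L = infinity), the ratio test implies the series diverges.

diverges


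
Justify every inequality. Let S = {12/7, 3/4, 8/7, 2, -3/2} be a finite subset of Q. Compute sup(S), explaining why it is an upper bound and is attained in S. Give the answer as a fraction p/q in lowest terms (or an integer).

S is finite, so sup(S) = max(S).
Sorted decreasing:
2, 12/7, 8/7, 3/4, -3/2
The extremum is 2.
For every x in S, x <= 2. And 2 is in S, so it is attained.
Therefore sup(S) = 2.

2


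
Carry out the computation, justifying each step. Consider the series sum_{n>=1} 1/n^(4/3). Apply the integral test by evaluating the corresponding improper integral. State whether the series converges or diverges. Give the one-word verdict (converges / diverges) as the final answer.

Let f(x) = x^(-4/3). Then f is positive, continuous, and decreasing on [1, infinity), so the integral test applies.
Compute the improper integral int_{1}^infinity f(x) dx:
  antiderivative F(x) = -3/x^(1/3).
  As x -> infinity, F(x) -> 0 (since p = 4/3 > 1).
  So int = F(infinity) - F(1) = 0 - (-3) = 3.
  Finite, so by the integral test, the series converges.

converges


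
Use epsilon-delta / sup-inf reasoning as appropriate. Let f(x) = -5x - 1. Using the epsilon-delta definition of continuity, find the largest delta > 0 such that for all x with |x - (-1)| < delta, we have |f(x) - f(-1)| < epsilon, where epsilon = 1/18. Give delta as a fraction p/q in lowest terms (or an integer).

We compute f(-1) = -5*(-1) - 1 = 4.
|f(x) - f(-1)| = |-5x - 1 - (4)| = |-5(x - (-1))| = 5|x - (-1)|.
We need 5|x - (-1)| < 1/18, i.e. |x - (-1)| < 1/18 / 5 = 1/90.
So any delta <= 1/90 works. Conversely, if delta > 1/90, then x = -1 + 1/90 satisfies |x - (-1)| = 1/90 < delta but |f(x) - f(-1)| = 5 * 1/90 = 1/18, which is not < 1/18; so no larger delta works.
Hence the largest such delta is 1/90.

1/90


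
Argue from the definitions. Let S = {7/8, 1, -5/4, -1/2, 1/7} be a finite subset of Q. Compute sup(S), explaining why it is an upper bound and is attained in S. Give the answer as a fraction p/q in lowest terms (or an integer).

S is finite, so sup(S) = max(S).
Sorted decreasing:
1, 7/8, 1/7, -1/2, -5/4
The extremum is 1.
For every x in S, x <= 1. And 1 is in S, so it is attained.
Therefore sup(S) = 1.

1


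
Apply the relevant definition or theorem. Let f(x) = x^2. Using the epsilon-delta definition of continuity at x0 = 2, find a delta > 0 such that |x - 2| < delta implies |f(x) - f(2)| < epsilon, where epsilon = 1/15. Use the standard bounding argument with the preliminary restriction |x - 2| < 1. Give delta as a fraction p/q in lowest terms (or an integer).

Factor: |x^2 - (2)^2| = |x - 2| * |x + 2|.
Impose |x - 2| < 1 first. Then |x + 2| = |(x - 2) + 2*(2)| <= |x - 2| + 2*|2| < 1 + 4 = 5.
So |x^2 - (2)^2| < delta * 5.
We need delta * 5 <= 1/15, i.e. delta <= 1/15/5 = 1/75.
Since 1/75 < 1, this is tighter than 1; take delta = 1/75.
So delta = 1/75 works.

1/75


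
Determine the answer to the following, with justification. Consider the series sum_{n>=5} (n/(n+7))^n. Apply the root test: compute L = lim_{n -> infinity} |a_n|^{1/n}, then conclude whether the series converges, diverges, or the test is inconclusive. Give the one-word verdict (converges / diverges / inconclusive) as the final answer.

Let a_n denote the general term. Form |a_n|^(1/n) and simplify:
|a_n|^(1/n) = n/(n + 7)
Take the limit as n -> infinity: L = 1.
Since L = 1, the root test is inconclusive. (In fact a_n = (n/(n+7))^n -> e^(-7) != 0, so the nth-term test shows divergence; but the root test itself gives no conclusion.)

inconclusive


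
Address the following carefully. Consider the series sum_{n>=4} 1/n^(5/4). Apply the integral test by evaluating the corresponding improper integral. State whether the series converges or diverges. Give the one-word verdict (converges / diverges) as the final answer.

Let f(x) = x^(-5/4). Then f is positive, continuous, and decreasing on [4, infinity), so the integral test applies.
Compute the improper integral int_{4}^infinity f(x) dx:
  antiderivative F(x) = -4/x^(1/4).
  As x -> infinity, F(x) -> 0 (since p = 5/4 > 1).
  So int = F(infinity) - F(4) = 0 - (-2*sqrt(2)) = 2*sqrt(2).
  Finite, so by the integral test, the series converges.

converges


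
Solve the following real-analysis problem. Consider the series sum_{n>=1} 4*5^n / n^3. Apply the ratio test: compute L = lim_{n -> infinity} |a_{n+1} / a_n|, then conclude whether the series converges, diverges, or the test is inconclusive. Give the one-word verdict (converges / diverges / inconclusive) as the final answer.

Let a_n denote the general term. Form the ratio a_{n+1}/a_n and simplify:
a_{n+1}/a_n = 5*n^3/(n + 1)^3
Take the limit as n -> infinity: L = 5.
Since L = 5 > 1 (or L = infinity), the ratio test implies the series diverges.

diverges


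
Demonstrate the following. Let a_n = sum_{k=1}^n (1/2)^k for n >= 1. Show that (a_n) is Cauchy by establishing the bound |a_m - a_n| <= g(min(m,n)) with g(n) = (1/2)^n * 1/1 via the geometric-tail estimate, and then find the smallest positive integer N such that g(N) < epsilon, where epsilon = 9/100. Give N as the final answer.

For m > n >= 1: |a_m - a_n| = sum_{k=n+1}^m (1/2)^k < sum_{k=n+1}^infinity (1/2)^k = (1/2)^(n+1) / (1 - 1/2) = (1/2)^n * (1/2) * (2/1) = (1/2)^n * 1/1.
So g(n) = (1/2)^n / 1. Since g(n) -> 0, (a_n) is Cauchy.
Now solve g(N) < 9/100: (1/2)^N / 1 < 9/100 <=> 2^N > 1 / (1 * 9/100) = 100/9.
Check powers of 2: 2^3 = 8 <= 100/9, 2^4 = 16 > 100/9.
So the smallest such N is 4. Check: g(4) = 1/(1 * 16) = 1/16 < 9/100.

4


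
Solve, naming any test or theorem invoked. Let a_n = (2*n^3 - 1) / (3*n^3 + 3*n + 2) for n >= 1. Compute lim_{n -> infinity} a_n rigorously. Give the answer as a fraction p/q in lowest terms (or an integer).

Divide numerator and denominator by n^3, the highest power:
numerator / n^3 = 2 - 1/n^3
denominator / n^3 = 3 + 3/n^2 + 2/n^3
As n -> infinity, all terms of the form c/n^k (k >= 1) tend to 0.
So numerator / n^3 -> 2 and denominator / n^3 -> 3.
Therefore lim a_n = 2/3.

2/3
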